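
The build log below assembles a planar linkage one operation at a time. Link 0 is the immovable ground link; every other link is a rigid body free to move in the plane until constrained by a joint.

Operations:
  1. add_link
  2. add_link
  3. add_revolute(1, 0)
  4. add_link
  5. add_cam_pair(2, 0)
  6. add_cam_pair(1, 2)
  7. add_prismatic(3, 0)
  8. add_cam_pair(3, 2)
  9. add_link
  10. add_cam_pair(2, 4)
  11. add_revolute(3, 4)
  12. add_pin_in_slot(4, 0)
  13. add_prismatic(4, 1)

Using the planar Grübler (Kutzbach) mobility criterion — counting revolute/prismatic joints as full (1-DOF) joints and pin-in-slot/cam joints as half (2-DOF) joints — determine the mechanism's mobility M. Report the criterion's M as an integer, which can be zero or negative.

M = -1

(L,J1,J2)=(1,0,0); link0 fixed
link1: (2,0,0)
link2: (3,0,0)
R 1-0 [J1]: (3,1,0)
link3: (4,1,0)
C 2-0 [J2]: (4,1,1)
C 1-2 [J2]: (4,1,2)
P 3-0 [J1]: (4,2,2)
C 3-2 [J2]: (4,2,3)
link4: (5,2,3)
C 2-4 [J2]: (5,2,4)
R 3-4 [J1]: (5,3,4)
PS 4-0 [J2]: (5,3,5)
P 4-1 [J1]: (5,4,5)
Grübler: 3·4 − 2·4 − 5 = -1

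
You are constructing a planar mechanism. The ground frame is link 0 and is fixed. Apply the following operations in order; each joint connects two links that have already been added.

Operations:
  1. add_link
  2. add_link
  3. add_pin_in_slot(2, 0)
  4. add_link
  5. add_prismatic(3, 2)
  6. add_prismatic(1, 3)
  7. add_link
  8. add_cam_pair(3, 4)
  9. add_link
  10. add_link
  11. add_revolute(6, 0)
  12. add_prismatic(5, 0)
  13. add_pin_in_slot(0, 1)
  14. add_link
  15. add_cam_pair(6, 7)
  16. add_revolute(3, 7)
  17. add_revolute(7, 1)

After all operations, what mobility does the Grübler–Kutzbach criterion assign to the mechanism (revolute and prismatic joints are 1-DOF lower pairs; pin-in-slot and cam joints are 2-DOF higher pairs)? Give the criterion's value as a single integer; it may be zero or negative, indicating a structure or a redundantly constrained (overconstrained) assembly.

L=1 J1=0 J2=0
add link → L=2 J1=0 J2=0
add link → L=3 J1=0 J2=0
PS@2,0 dof=2 J2 → L=3 J1=0 J2=1
add link → L=4 J1=0 J2=1
P@3,2 dof=1 J1 → L=4 J1=1 J2=1
P@1,3 dof=1 J1 → L=4 J1=2 J2=1
add link → L=5 J1=2 J2=1
C@3,4 dof=2 J2 → L=5 J1=2 J2=2
add link → L=6 J1=2 J2=2
add link → L=7 J1=2 J2=2
R@6,0 dof=1 J1 → L=7 J1=3 J2=2
P@5,0 dof=1 J1 → L=7 J1=4 J2=2
PS@0,1 dof=2 J2 → L=7 J1=4 J2=3
add link → L=8 J1=4 J2=3
C@6,7 dof=2 J2 → L=8 J1=4 J2=4
R@3,7 dof=1 J1 → L=8 J1=5 J2=4
R@7,1 dof=1 J1 → L=8 J1=6 J2=4
M=3(L−1)−2J1−J2=3·7−2·6−4=5

M = 5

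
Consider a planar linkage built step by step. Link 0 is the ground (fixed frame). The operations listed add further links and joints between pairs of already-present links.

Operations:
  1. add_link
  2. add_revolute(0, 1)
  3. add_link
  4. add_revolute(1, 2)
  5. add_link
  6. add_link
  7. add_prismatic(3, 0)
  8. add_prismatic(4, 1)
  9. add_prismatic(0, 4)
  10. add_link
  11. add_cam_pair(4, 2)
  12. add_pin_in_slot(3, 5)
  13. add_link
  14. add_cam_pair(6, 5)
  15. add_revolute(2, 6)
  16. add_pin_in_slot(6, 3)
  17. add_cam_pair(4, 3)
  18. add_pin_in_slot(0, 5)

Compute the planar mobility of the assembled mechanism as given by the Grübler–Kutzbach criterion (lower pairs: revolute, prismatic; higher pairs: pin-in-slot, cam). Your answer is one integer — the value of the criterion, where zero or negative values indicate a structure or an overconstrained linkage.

M = 0

ground; <1,0,0>
#1 <2,0,0>
R:0↔1 J1 <2,1,0>
#2 <3,1,0>
R:1↔2 J1 <3,2,0>
#3 <4,2,0>
#4 <5,2,0>
P:3↔0 J1 <5,3,0>
P:4↔1 J1 <5,4,0>
P:0↔4 J1 <5,5,0>
#5 <6,5,0>
C:4↔2 J2 <6,5,1>
PS:3↔5 J2 <6,5,2>
#6 <7,5,2>
C:6↔5 J2 <7,5,3>
R:2↔6 J1 <7,6,3>
PS:6↔3 J2 <7,6,4>
C:4↔3 J2 <7,6,5>
PS:0↔5 J2 <7,6,6>
3×6 − 2×6 − 1×6 = 0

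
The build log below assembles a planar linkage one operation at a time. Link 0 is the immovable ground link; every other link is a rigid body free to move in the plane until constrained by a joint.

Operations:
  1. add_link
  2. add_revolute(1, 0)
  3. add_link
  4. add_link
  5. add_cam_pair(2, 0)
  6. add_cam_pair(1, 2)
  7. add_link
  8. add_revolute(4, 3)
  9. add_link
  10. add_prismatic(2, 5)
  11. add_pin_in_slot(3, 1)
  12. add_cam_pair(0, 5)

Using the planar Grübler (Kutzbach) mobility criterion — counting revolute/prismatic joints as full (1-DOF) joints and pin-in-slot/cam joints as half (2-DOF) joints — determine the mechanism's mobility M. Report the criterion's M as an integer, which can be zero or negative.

ground; <1,0,0>
#1 <2,0,0>
R:1↔0 J1 <2,1,0>
#2 <3,1,0>
#3 <4,1,0>
C:2↔0 J2 <4,1,1>
C:1↔2 J2 <4,1,2>
#4 <5,1,2>
R:4↔3 J1 <5,2,2>
#5 <6,2,2>
P:2↔5 J1 <6,3,2>
PS:3↔1 J2 <6,3,3>
C:0↔5 J2 <6,3,4>
3×5 − 2×3 − 1×4 = 5

M = 5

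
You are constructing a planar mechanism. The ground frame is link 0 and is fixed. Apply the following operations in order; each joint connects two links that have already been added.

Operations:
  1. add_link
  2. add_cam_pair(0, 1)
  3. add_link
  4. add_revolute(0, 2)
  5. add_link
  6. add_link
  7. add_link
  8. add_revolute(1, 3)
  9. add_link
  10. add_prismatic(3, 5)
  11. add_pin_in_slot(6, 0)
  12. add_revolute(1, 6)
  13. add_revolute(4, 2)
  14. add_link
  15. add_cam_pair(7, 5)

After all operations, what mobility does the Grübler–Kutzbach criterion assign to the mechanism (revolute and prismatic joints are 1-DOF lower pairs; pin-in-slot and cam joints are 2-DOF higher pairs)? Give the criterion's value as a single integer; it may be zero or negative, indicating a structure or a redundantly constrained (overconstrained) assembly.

M = 8

(L,J1,J2)=(1,0,0); link0 fixed
link1: (2,0,0)
C 0-1 [J2]: (2,0,1)
link2: (3,0,1)
R 0-2 [J1]: (3,1,1)
link3: (4,1,1)
link4: (5,1,1)
link5: (6,1,1)
R 1-3 [J1]: (6,2,1)
link6: (7,2,1)
P 3-5 [J1]: (7,3,1)
PS 6-0 [J2]: (7,3,2)
R 1-6 [J1]: (7,4,2)
R 4-2 [J1]: (7,5,2)
link7: (8,5,2)
C 7-5 [J2]: (8,5,3)
Grübler: 3·7 − 2·5 − 3 = 8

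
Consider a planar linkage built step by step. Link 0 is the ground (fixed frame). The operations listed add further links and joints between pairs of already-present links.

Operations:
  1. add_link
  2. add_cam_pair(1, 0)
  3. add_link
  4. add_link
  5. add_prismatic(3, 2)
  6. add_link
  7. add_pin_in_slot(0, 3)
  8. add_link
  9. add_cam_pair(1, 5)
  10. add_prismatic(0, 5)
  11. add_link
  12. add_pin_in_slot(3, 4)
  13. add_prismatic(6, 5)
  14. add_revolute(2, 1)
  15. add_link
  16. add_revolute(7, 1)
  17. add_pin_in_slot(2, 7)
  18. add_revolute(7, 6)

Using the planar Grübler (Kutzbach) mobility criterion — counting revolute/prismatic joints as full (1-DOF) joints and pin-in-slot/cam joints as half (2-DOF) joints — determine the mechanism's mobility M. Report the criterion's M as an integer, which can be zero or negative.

ground; <1,0,0>
#1 <2,0,0>
C:1↔0 J2 <2,0,1>
#2 <3,0,1>
#3 <4,0,1>
P:3↔2 J1 <4,1,1>
#4 <5,1,1>
PS:0↔3 J2 <5,1,2>
#5 <6,1,2>
C:1↔5 J2 <6,1,3>
P:0↔5 J1 <6,2,3>
#6 <7,2,3>
PS:3↔4 J2 <7,2,4>
P:6↔5 J1 <7,3,4>
R:2↔1 J1 <7,4,4>
#7 <8,4,4>
R:7↔1 J1 <8,5,4>
PS:2↔7 J2 <8,5,5>
R:7↔6 J1 <8,6,5>
3×7 − 2×6 − 1×5 = 4

M = 4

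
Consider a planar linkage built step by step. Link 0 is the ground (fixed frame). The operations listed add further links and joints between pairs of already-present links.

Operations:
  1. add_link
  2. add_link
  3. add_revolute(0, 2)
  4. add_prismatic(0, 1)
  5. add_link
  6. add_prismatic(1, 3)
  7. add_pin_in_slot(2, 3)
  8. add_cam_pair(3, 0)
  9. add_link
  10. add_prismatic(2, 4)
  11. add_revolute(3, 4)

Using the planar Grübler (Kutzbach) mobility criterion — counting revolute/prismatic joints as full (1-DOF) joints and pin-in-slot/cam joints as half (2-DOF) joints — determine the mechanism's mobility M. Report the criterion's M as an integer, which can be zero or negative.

M = 0

L=1 J1=0 J2=0
add link → L=2 J1=0 J2=0
add link → L=3 J1=0 J2=0
R@0,2 dof=1 J1 → L=3 J1=1 J2=0
P@0,1 dof=1 J1 → L=3 J1=2 J2=0
add link → L=4 J1=2 J2=0
P@1,3 dof=1 J1 → L=4 J1=3 J2=0
PS@2,3 dof=2 J2 → L=4 J1=3 J2=1
C@3,0 dof=2 J2 → L=4 J1=3 J2=2
add link → L=5 J1=3 J2=2
P@2,4 dof=1 J1 → L=5 J1=4 J2=2
R@3,4 dof=1 J1 → L=5 J1=5 J2=2
M=3(L−1)−2J1−J2=3·4−2·5−2=0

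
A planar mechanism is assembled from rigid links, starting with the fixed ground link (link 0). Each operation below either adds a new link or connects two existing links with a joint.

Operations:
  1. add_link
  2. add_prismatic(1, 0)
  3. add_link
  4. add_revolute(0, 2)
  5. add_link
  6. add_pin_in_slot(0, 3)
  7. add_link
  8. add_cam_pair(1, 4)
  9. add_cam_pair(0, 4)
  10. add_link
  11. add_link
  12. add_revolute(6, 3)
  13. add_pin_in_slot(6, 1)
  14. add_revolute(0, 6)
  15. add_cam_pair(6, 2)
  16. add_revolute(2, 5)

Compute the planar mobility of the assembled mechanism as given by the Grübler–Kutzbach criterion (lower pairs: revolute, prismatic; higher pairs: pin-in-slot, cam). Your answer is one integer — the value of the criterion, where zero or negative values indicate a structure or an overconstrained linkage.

ground; <1,0,0>
#1 <2,0,0>
P:1↔0 J1 <2,1,0>
#2 <3,1,0>
R:0↔2 J1 <3,2,0>
#3 <4,2,0>
PS:0↔3 J2 <4,2,1>
#4 <5,2,1>
C:1↔4 J2 <5,2,2>
C:0↔4 J2 <5,2,3>
#5 <6,2,3>
#6 <7,2,3>
R:6↔3 J1 <7,3,3>
PS:6↔1 J2 <7,3,4>
R:0↔6 J1 <7,4,4>
C:6↔2 J2 <7,4,5>
R:2↔5 J1 <7,5,5>
3×6 − 2×5 − 1×5 = 3

M = 3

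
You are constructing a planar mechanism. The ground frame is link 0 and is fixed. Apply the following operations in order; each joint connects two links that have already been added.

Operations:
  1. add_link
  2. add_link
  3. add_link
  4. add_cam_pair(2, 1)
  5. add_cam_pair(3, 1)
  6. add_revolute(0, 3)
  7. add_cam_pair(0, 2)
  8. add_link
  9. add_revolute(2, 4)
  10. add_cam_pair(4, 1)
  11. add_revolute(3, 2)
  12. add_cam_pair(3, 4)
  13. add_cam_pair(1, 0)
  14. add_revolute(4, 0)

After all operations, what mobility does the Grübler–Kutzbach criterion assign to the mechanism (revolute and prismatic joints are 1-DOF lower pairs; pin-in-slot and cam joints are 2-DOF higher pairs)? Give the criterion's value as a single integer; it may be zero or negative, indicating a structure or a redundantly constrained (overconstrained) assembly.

M = -2

(L,J1,J2)=(1,0,0); link0 fixed
link1: (2,0,0)
link2: (3,0,0)
link3: (4,0,0)
C 2-1 [J2]: (4,0,1)
C 3-1 [J2]: (4,0,2)
R 0-3 [J1]: (4,1,2)
C 0-2 [J2]: (4,1,3)
link4: (5,1,3)
R 2-4 [J1]: (5,2,3)
C 4-1 [J2]: (5,2,4)
R 3-2 [J1]: (5,3,4)
C 3-4 [J2]: (5,3,5)
C 1-0 [J2]: (5,3,6)
R 4-0 [J1]: (5,4,6)
Grübler: 3·4 − 2·4 − 6 = -2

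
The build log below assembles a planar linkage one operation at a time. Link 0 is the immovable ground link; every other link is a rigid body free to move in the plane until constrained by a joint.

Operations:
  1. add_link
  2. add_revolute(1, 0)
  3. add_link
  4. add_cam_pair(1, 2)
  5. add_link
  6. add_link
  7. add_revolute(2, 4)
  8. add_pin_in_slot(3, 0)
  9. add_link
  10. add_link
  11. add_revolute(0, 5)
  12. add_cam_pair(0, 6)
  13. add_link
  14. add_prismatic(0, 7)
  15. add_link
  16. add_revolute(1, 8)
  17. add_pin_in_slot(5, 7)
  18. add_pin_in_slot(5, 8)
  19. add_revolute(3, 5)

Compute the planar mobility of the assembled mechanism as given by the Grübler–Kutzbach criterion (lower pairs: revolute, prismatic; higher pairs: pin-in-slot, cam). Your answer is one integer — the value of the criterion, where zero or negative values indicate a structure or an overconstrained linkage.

[1;0;0] (link 0 is ground)
L+ [2;0;0]
R(1,0)∈J1 [2;1;0]
L+ [3;1;0]
C(1,2)∈J2 [3;1;1]
L+ [4;1;1]
L+ [5;1;1]
R(2,4)∈J1 [5;2;1]
PS(3,0)∈J2 [5;2;2]
L+ [6;2;2]
L+ [7;2;2]
R(0,5)∈J1 [7;3;2]
C(0,6)∈J2 [7;3;3]
L+ [8;3;3]
P(0,7)∈J1 [8;4;3]
L+ [9;4;3]
R(1,8)∈J1 [9;5;3]
PS(5,7)∈J2 [9;5;4]
PS(5,8)∈J2 [9;5;5]
R(3,5)∈J1 [9;6;5]
mobility = 24 − 12 − 5 = 7

M = 7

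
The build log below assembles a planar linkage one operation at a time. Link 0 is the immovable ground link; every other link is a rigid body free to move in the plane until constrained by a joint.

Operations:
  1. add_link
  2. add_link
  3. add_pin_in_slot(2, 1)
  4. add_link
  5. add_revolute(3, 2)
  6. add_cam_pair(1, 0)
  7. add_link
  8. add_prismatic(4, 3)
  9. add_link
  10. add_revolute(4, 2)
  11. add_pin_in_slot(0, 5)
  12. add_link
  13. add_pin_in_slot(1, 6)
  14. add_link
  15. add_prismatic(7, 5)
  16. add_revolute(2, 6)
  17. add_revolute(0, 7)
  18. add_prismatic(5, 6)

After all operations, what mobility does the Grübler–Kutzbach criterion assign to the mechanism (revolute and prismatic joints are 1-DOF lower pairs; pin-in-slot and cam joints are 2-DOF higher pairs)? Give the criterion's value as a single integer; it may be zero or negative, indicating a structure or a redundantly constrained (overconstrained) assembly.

link 0 = ground. State L|J1|J2 = 1|0|0
+link1  2|0|0
+link2  3|0|0
PS(2,1) f=2→J2  3|0|1
+link3  4|0|1
R(3,2) f=1→J1  4|1|1
C(1,0) f=2→J2  4|1|2
+link4  5|1|2
P(4,3) f=1→J1  5|2|2
+link5  6|2|2
R(4,2) f=1→J1  6|3|2
PS(0,5) f=2→J2  6|3|3
+link6  7|3|3
PS(1,6) f=2→J2  7|3|4
+link7  8|3|4
P(7,5) f=1→J1  8|4|4
R(2,6) f=1→J1  8|5|4
R(0,7) f=1→J1  8|6|4
P(5,6) f=1→J1  8|7|4
M = 3(8−1)−2·7−4 = 21−14−4 = 3

M = 3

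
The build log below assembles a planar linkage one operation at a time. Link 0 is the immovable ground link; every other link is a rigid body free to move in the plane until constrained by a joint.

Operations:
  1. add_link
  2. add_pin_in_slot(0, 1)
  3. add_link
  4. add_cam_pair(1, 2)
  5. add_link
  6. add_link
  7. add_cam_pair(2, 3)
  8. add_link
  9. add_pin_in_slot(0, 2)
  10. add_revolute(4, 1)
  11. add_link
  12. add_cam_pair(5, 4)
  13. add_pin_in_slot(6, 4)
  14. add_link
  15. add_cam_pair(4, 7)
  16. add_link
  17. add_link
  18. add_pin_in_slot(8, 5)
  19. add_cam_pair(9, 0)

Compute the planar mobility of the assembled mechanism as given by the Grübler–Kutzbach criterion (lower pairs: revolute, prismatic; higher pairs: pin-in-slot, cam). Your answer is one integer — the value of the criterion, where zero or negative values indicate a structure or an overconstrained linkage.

ground; <1,0,0>
#1 <2,0,0>
PS:0↔1 J2 <2,0,1>
#2 <3,0,1>
C:1↔2 J2 <3,0,2>
#3 <4,0,2>
#4 <5,0,2>
C:2↔3 J2 <5,0,3>
#5 <6,0,3>
PS:0↔2 J2 <6,0,4>
R:4↔1 J1 <6,1,4>
#6 <7,1,4>
C:5↔4 J2 <7,1,5>
PS:6↔4 J2 <7,1,6>
#7 <8,1,6>
C:4↔7 J2 <8,1,7>
#8 <9,1,7>
#9 <10,1,7>
PS:8↔5 J2 <10,1,8>
C:9↔0 J2 <10,1,9>
3×9 − 2×1 − 1×9 = 16

M = 16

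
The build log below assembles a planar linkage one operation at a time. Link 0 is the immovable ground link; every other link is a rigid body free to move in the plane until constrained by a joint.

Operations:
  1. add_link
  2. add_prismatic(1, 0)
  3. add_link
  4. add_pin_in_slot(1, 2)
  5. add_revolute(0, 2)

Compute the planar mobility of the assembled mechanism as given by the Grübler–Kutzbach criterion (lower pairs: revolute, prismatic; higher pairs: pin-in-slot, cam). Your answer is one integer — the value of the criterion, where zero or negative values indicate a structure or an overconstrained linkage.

[1;0;0] (link 0 is ground)
L+ [2;0;0]
P(1,0)∈J1 [2;1;0]
L+ [3;1;0]
PS(1,2)∈J2 [3;1;1]
R(0,2)∈J1 [3;2;1]
mobility = 6 − 4 − 1 = 1

M = 1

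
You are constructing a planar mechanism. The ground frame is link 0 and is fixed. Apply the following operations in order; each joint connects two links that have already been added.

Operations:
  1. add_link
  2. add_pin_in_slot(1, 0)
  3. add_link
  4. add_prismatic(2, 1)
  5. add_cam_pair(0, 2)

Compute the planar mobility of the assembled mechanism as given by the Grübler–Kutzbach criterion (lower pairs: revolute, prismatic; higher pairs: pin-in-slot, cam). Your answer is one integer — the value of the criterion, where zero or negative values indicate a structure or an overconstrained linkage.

ground; <1,0,0>
#1 <2,0,0>
PS:1↔0 J2 <2,0,1>
#2 <3,0,1>
P:2↔1 J1 <3,1,1>
C:0↔2 J2 <3,1,2>
3×2 − 2×1 − 1×2 = 2

M = 2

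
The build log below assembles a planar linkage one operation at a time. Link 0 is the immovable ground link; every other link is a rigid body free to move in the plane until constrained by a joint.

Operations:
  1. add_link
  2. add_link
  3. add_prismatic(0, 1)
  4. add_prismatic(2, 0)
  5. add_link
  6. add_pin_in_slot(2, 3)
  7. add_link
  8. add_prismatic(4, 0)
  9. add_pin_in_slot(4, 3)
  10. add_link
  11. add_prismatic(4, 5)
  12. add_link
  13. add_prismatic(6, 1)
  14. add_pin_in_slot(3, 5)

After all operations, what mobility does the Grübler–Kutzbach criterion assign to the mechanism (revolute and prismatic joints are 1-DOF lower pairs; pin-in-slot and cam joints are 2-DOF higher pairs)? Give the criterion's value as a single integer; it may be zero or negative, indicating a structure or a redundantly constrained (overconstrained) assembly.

M = 5

ground; <1,0,0>
#1 <2,0,0>
#2 <3,0,0>
P:0↔1 J1 <3,1,0>
P:2↔0 J1 <3,2,0>
#3 <4,2,0>
PS:2↔3 J2 <4,2,1>
#4 <5,2,1>
P:4↔0 J1 <5,3,1>
PS:4↔3 J2 <5,3,2>
#5 <6,3,2>
P:4↔5 J1 <6,4,2>
#6 <7,4,2>
P:6↔1 J1 <7,5,2>
PS:3↔5 J2 <7,5,3>
3×6 − 2×5 − 1×3 = 5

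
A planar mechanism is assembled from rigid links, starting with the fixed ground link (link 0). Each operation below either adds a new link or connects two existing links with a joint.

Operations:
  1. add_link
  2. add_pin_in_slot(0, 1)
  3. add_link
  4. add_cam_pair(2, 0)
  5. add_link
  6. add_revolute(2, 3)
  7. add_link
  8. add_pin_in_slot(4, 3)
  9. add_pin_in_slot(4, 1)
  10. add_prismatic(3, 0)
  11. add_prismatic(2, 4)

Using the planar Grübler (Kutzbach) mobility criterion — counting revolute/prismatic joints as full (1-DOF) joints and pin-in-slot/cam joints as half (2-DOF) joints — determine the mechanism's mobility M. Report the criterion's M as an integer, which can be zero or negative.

M = 2

ground; <1,0,0>
#1 <2,0,0>
PS:0↔1 J2 <2,0,1>
#2 <3,0,1>
C:2↔0 J2 <3,0,2>
#3 <4,0,2>
R:2↔3 J1 <4,1,2>
#4 <5,1,2>
PS:4↔3 J2 <5,1,3>
PS:4↔1 J2 <5,1,4>
P:3↔0 J1 <5,2,4>
P:2↔4 J1 <5,3,4>
3×4 − 2×3 − 1×4 = 2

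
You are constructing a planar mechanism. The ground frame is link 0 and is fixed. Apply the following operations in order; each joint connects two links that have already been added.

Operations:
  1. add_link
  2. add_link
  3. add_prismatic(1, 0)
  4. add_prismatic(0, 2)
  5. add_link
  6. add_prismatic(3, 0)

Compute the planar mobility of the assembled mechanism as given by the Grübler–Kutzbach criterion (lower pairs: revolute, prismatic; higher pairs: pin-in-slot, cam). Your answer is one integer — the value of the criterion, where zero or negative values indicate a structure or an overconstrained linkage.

M = 3

[1;0;0] (link 0 is ground)
L+ [2;0;0]
L+ [3;0;0]
P(1,0)∈J1 [3;1;0]
P(0,2)∈J1 [3;2;0]
L+ [4;2;0]
P(3,0)∈J1 [4;3;0]
mobility = 9 − 6 − 0 = 3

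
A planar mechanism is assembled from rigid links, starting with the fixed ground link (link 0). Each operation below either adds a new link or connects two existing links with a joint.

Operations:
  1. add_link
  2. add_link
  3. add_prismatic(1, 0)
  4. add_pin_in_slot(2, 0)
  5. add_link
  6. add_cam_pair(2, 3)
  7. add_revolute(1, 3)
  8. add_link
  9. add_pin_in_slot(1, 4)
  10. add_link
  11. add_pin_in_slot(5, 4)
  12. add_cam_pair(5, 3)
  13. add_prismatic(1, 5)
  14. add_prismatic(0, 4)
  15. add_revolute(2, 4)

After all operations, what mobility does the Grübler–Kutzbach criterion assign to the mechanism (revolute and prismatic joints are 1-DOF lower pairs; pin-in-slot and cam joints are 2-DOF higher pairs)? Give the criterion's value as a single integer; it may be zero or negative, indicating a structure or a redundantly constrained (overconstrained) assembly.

M = 0

link 0 = ground. State L|J1|J2 = 1|0|0
+link1  2|0|0
+link2  3|0|0
P(1,0) f=1→J1  3|1|0
PS(2,0) f=2→J2  3|1|1
+link3  4|1|1
C(2,3) f=2→J2  4|1|2
R(1,3) f=1→J1  4|2|2
+link4  5|2|2
PS(1,4) f=2→J2  5|2|3
+link5  6|2|3
PS(5,4) f=2→J2  6|2|4
C(5,3) f=2→J2  6|2|5
P(1,5) f=1→J1  6|3|5
P(0,4) f=1→J1  6|4|5
R(2,4) f=1→J1  6|5|5
M = 3(6−1)−2·5−5 = 15−10−5 = 0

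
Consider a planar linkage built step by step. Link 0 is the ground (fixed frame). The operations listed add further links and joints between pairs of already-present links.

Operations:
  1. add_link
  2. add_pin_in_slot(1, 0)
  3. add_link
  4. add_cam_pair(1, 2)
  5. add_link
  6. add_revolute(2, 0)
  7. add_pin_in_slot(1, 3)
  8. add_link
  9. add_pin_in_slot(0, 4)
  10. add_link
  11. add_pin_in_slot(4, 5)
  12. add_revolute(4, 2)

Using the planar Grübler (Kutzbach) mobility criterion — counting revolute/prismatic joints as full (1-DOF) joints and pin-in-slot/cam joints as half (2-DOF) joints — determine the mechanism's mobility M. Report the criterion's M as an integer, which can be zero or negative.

ground; <1,0,0>
#1 <2,0,0>
PS:1↔0 J2 <2,0,1>
#2 <3,0,1>
C:1↔2 J2 <3,0,2>
#3 <4,0,2>
R:2↔0 J1 <4,1,2>
PS:1↔3 J2 <4,1,3>
#4 <5,1,3>
PS:0↔4 J2 <5,1,4>
#5 <6,1,4>
PS:4↔5 J2 <6,1,5>
R:4↔2 J1 <6,2,5>
3×5 − 2×2 − 1×5 = 6

M = 6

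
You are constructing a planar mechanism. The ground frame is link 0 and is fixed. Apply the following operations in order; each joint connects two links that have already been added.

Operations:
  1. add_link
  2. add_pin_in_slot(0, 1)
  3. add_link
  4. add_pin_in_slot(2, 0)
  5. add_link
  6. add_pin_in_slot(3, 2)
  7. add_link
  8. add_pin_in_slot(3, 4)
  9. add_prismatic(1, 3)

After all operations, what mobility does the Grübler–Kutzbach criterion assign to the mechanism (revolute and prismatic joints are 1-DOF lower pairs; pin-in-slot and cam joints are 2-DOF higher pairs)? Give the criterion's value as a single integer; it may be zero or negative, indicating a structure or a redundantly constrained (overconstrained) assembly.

link 0 = ground. State L|J1|J2 = 1|0|0
+link1  2|0|0
PS(0,1) f=2→J2  2|0|1
+link2  3|0|1
PS(2,0) f=2→J2  3|0|2
+link3  4|0|2
PS(3,2) f=2→J2  4|0|3
+link4  5|0|3
PS(3,4) f=2→J2  5|0|4
P(1,3) f=1→J1  5|1|4
M = 3(5−1)−2·1−4 = 12−2−4 = 6

M = 6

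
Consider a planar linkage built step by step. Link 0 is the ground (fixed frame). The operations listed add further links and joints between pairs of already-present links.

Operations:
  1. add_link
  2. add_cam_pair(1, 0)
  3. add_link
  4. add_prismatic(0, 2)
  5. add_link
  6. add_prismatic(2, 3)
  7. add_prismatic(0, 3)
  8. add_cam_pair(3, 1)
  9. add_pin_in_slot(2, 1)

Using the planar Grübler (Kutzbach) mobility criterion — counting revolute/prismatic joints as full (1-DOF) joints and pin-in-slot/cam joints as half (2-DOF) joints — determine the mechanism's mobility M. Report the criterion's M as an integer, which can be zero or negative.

M = 0

[1;0;0] (link 0 is ground)
L+ [2;0;0]
C(1,0)∈J2 [2;0;1]
L+ [3;0;1]
P(0,2)∈J1 [3;1;1]
L+ [4;1;1]
P(2,3)∈J1 [4;2;1]
P(0,3)∈J1 [4;3;1]
C(3,1)∈J2 [4;3;2]
PS(2,1)∈J2 [4;3;3]
mobility = 9 − 6 − 3 = 0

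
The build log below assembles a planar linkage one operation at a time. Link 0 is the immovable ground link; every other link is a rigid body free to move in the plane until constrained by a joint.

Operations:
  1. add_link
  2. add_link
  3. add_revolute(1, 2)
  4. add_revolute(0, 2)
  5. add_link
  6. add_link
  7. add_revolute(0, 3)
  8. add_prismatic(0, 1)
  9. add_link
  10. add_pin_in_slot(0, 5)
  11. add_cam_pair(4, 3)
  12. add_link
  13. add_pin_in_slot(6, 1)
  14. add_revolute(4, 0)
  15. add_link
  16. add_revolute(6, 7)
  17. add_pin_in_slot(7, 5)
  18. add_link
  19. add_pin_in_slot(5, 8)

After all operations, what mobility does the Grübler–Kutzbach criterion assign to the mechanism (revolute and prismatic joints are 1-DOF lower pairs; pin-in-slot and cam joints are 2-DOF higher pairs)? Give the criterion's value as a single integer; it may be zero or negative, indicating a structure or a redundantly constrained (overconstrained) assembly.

M = 7

(L,J1,J2)=(1,0,0); link0 fixed
link1: (2,0,0)
link2: (3,0,0)
R 1-2 [J1]: (3,1,0)
R 0-2 [J1]: (3,2,0)
link3: (4,2,0)
link4: (5,2,0)
R 0-3 [J1]: (5,3,0)
P 0-1 [J1]: (5,4,0)
link5: (6,4,0)
PS 0-5 [J2]: (6,4,1)
C 4-3 [J2]: (6,4,2)
link6: (7,4,2)
PS 6-1 [J2]: (7,4,3)
R 4-0 [J1]: (7,5,3)
link7: (8,5,3)
R 6-7 [J1]: (8,6,3)
PS 7-5 [J2]: (8,6,4)
link8: (9,6,4)
PS 5-8 [J2]: (9,6,5)
Grübler: 3·8 − 2·6 − 5 = 7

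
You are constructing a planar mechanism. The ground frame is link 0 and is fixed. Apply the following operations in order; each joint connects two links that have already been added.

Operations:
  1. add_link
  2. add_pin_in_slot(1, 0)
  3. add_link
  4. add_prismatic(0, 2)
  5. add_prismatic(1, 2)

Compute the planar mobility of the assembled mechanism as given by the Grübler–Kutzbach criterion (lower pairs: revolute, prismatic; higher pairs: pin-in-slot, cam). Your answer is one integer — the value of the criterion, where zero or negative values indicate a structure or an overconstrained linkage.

ground; <1,0,0>
#1 <2,0,0>
PS:1↔0 J2 <2,0,1>
#2 <3,0,1>
P:0↔2 J1 <3,1,1>
P:1↔2 J1 <3,2,1>
3×2 − 2×2 − 1×1 = 1

M = 1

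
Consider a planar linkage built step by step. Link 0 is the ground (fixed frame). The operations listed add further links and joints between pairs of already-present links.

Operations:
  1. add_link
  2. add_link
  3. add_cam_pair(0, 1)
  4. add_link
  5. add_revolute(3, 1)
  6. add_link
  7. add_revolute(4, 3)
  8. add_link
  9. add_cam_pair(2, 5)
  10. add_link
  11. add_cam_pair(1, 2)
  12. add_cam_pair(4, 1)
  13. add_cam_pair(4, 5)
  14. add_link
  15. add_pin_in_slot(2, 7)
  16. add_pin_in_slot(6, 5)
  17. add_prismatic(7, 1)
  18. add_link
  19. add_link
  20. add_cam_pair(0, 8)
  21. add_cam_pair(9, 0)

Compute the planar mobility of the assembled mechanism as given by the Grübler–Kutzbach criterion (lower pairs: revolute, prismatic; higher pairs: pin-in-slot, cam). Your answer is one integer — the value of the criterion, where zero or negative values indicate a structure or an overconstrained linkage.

link 0 = ground. State L|J1|J2 = 1|0|0
+link1  2|0|0
+link2  3|0|0
C(0,1) f=2→J2  3|0|1
+link3  4|0|1
R(3,1) f=1→J1  4|1|1
+link4  5|1|1
R(4,3) f=1→J1  5|2|1
+link5  6|2|1
C(2,5) f=2→J2  6|2|2
+link6  7|2|2
C(1,2) f=2→J2  7|2|3
C(4,1) f=2→J2  7|2|4
C(4,5) f=2→J2  7|2|5
+link7  8|2|5
PS(2,7) f=2→J2  8|2|6
PS(6,5) f=2→J2  8|2|7
P(7,1) f=1→J1  8|3|7
+link8  9|3|7
+link9  10|3|7
C(0,8) f=2→J2  10|3|8
C(9,0) f=2→J2  10|3|9
M = 3(10−1)−2·3−9 = 27−6−9 = 12

M = 12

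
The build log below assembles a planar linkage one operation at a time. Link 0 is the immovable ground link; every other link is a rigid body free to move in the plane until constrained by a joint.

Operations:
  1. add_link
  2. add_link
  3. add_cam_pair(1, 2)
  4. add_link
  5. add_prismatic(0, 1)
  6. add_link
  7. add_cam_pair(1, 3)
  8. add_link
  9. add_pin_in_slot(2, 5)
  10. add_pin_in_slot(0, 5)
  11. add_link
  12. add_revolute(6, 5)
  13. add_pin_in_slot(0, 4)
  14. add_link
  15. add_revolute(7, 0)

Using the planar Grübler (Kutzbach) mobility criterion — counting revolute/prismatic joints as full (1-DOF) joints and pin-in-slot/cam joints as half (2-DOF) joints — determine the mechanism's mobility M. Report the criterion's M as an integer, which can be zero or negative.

(L,J1,J2)=(1,0,0); link0 fixed
link1: (2,0,0)
link2: (3,0,0)
C 1-2 [J2]: (3,0,1)
link3: (4,0,1)
P 0-1 [J1]: (4,1,1)
link4: (5,1,1)
C 1-3 [J2]: (5,1,2)
link5: (6,1,2)
PS 2-5 [J2]: (6,1,3)
PS 0-5 [J2]: (6,1,4)
link6: (7,1,4)
R 6-5 [J1]: (7,2,4)
PS 0-4 [J2]: (7,2,5)
link7: (8,2,5)
R 7-0 [J1]: (8,3,5)
Grübler: 3·7 − 2·3 − 5 = 10

M = 10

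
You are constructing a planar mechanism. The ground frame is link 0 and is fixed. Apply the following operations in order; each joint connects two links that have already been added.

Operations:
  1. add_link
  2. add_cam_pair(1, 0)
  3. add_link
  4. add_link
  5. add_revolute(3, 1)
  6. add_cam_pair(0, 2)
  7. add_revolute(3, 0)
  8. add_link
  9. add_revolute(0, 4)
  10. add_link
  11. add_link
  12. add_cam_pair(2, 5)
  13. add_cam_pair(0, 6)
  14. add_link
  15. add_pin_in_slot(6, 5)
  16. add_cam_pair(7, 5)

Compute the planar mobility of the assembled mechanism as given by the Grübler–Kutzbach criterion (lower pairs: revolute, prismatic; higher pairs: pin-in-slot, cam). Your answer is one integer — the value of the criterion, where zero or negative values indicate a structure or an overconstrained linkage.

M = 9

L=1 J1=0 J2=0
add link → L=2 J1=0 J2=0
C@1,0 dof=2 J2 → L=2 J1=0 J2=1
add link → L=3 J1=0 J2=1
add link → L=4 J1=0 J2=1
R@3,1 dof=1 J1 → L=4 J1=1 J2=1
C@0,2 dof=2 J2 → L=4 J1=1 J2=2
R@3,0 dof=1 J1 → L=4 J1=2 J2=2
add link → L=5 J1=2 J2=2
R@0,4 dof=1 J1 → L=5 J1=3 J2=2
add link → L=6 J1=3 J2=2
add link → L=7 J1=3 J2=2
C@2,5 dof=2 J2 → L=7 J1=3 J2=3
C@0,6 dof=2 J2 → L=7 J1=3 J2=4
add link → L=8 J1=3 J2=4
PS@6,5 dof=2 J2 → L=8 J1=3 J2=5
C@7,5 dof=2 J2 → L=8 J1=3 J2=6
M=3(L−1)−2J1−J2=3·7−2·3−6=9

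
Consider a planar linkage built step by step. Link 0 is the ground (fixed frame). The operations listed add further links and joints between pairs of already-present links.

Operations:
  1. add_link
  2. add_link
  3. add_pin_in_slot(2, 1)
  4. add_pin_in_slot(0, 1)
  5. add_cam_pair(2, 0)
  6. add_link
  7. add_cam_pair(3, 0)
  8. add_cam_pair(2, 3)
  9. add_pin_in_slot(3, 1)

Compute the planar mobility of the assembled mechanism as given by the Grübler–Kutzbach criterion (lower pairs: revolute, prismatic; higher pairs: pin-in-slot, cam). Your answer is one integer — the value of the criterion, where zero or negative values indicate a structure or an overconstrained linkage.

(L,J1,J2)=(1,0,0); link0 fixed
link1: (2,0,0)
link2: (3,0,0)
PS 2-1 [J2]: (3,0,1)
PS 0-1 [J2]: (3,0,2)
C 2-0 [J2]: (3,0,3)
link3: (4,0,3)
C 3-0 [J2]: (4,0,4)
C 2-3 [J2]: (4,0,5)
PS 3-1 [J2]: (4,0,6)
Grübler: 3·3 − 2·0 − 6 = 3

M = 3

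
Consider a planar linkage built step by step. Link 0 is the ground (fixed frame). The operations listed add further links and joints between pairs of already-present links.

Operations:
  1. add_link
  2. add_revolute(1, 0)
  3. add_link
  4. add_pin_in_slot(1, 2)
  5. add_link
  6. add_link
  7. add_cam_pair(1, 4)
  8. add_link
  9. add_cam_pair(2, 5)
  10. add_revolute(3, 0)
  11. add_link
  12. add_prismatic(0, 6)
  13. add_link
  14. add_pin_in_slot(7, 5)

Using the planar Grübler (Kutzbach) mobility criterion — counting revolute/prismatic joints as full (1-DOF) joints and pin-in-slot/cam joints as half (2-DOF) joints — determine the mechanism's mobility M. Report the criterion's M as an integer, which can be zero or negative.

ground; <1,0,0>
#1 <2,0,0>
R:1↔0 J1 <2,1,0>
#2 <3,1,0>
PS:1↔2 J2 <3,1,1>
#3 <4,1,1>
#4 <5,1,1>
C:1↔4 J2 <5,1,2>
#5 <6,1,2>
C:2↔5 J2 <6,1,3>
R:3↔0 J1 <6,2,3>
#6 <7,2,3>
P:0↔6 J1 <7,3,3>
#7 <8,3,3>
PS:7↔5 J2 <8,3,4>
3×7 − 2×3 − 1×4 = 11

M = 11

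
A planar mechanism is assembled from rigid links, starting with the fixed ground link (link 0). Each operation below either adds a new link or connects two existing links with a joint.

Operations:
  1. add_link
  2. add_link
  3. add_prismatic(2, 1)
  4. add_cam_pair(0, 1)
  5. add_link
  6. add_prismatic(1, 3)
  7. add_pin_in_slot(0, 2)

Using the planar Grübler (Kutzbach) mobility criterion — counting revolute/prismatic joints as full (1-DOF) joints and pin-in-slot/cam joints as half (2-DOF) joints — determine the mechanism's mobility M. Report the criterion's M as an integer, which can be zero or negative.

[1;0;0] (link 0 is ground)
L+ [2;0;0]
L+ [3;0;0]
P(2,1)∈J1 [3;1;0]
C(0,1)∈J2 [3;1;1]
L+ [4;1;1]
P(1,3)∈J1 [4;2;1]
PS(0,2)∈J2 [4;2;2]
mobility = 9 − 4 − 2 = 3

M = 3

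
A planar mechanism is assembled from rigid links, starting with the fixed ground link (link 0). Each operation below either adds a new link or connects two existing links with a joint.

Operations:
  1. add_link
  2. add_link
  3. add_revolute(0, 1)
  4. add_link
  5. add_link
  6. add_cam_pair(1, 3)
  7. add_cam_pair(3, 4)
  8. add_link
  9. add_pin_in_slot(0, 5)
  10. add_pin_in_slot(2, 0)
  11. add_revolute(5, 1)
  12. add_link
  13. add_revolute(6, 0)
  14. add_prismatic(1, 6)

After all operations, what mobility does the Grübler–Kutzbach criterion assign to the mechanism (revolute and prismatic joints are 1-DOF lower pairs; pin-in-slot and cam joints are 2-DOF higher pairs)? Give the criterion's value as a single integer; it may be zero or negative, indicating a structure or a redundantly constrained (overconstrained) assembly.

ground; <1,0,0>
#1 <2,0,0>
#2 <3,0,0>
R:0↔1 J1 <3,1,0>
#3 <4,1,0>
#4 <5,1,0>
C:1↔3 J2 <5,1,1>
C:3↔4 J2 <5,1,2>
#5 <6,1,2>
PS:0↔5 J2 <6,1,3>
PS:2↔0 J2 <6,1,4>
R:5↔1 J1 <6,2,4>
#6 <7,2,4>
R:6↔0 J1 <7,3,4>
P:1↔6 J1 <7,4,4>
3×6 − 2×4 − 1×4 = 6

M = 6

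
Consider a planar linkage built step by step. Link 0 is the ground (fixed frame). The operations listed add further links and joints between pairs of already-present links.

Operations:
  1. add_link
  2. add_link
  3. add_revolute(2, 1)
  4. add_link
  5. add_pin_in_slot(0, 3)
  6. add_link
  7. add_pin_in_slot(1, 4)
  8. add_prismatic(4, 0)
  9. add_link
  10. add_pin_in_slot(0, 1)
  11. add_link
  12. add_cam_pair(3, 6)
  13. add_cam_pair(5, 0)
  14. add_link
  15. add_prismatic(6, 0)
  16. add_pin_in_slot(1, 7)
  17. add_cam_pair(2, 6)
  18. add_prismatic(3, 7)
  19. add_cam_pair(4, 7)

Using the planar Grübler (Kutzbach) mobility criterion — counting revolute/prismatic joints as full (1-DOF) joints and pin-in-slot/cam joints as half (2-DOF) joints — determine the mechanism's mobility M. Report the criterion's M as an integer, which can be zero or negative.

M = 5

(L,J1,J2)=(1,0,0); link0 fixed
link1: (2,0,0)
link2: (3,0,0)
R 2-1 [J1]: (3,1,0)
link3: (4,1,0)
PS 0-3 [J2]: (4,1,1)
link4: (5,1,1)
PS 1-4 [J2]: (5,1,2)
P 4-0 [J1]: (5,2,2)
link5: (6,2,2)
PS 0-1 [J2]: (6,2,3)
link6: (7,2,3)
C 3-6 [J2]: (7,2,4)
C 5-0 [J2]: (7,2,5)
link7: (8,2,5)
P 6-0 [J1]: (8,3,5)
PS 1-7 [J2]: (8,3,6)
C 2-6 [J2]: (8,3,7)
P 3-7 [J1]: (8,4,7)
C 4-7 [J2]: (8,4,8)
Grübler: 3·7 − 2·4 − 8 = 5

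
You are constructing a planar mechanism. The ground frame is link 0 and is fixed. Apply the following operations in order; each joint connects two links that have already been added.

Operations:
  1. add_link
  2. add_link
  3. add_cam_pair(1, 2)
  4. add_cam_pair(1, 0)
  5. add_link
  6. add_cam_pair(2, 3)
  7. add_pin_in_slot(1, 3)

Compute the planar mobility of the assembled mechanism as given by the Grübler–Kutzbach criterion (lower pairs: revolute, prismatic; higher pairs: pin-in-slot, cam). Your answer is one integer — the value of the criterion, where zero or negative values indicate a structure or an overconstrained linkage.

M = 5

(L,J1,J2)=(1,0,0); link0 fixed
link1: (2,0,0)
link2: (3,0,0)
C 1-2 [J2]: (3,0,1)
C 1-0 [J2]: (3,0,2)
link3: (4,0,2)
C 2-3 [J2]: (4,0,3)
PS 1-3 [J2]: (4,0,4)
Grübler: 3·3 − 2·0 − 4 = 5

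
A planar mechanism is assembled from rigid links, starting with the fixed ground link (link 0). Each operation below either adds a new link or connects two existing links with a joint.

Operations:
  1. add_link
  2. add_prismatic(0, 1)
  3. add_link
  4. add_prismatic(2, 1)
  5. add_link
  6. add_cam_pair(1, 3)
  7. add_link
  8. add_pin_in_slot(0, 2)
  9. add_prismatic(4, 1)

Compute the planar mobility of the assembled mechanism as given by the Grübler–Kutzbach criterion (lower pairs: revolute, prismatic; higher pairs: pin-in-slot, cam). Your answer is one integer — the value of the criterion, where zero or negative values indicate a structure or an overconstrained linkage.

L=1 J1=0 J2=0
add link → L=2 J1=0 J2=0
P@0,1 dof=1 J1 → L=2 J1=1 J2=0
add link → L=3 J1=1 J2=0
P@2,1 dof=1 J1 → L=3 J1=2 J2=0
add link → L=4 J1=2 J2=0
C@1,3 dof=2 J2 → L=4 J1=2 J2=1
add link → L=5 J1=2 J2=1
PS@0,2 dof=2 J2 → L=5 J1=2 J2=2
P@4,1 dof=1 J1 → L=5 J1=3 J2=2
M=3(L−1)−2J1−J2=3·4−2·3−2=4

M = 4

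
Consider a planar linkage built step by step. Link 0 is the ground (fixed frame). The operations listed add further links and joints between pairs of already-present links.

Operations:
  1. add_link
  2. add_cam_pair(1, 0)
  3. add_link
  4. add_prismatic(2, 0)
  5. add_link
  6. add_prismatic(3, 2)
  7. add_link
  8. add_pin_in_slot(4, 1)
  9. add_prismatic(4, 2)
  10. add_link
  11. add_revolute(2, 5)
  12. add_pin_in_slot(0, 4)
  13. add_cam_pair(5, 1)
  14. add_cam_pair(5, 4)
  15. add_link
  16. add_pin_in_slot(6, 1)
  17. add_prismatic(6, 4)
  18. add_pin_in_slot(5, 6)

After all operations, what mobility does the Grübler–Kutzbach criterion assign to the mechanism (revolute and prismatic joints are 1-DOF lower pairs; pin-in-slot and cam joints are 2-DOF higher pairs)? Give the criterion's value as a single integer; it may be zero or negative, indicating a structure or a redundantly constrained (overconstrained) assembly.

ground; <1,0,0>
#1 <2,0,0>
C:1↔0 J2 <2,0,1>
#2 <3,0,1>
P:2↔0 J1 <3,1,1>
#3 <4,1,1>
P:3↔2 J1 <4,2,1>
#4 <5,2,1>
PS:4↔1 J2 <5,2,2>
P:4↔2 J1 <5,3,2>
#5 <6,3,2>
R:2↔5 J1 <6,4,2>
PS:0↔4 J2 <6,4,3>
C:5↔1 J2 <6,4,4>
C:5↔4 J2 <6,4,5>
#6 <7,4,5>
PS:6↔1 J2 <7,4,6>
P:6↔4 J1 <7,5,6>
PS:5↔6 J2 <7,5,7>
3×6 − 2×5 − 1×7 = 1

M = 1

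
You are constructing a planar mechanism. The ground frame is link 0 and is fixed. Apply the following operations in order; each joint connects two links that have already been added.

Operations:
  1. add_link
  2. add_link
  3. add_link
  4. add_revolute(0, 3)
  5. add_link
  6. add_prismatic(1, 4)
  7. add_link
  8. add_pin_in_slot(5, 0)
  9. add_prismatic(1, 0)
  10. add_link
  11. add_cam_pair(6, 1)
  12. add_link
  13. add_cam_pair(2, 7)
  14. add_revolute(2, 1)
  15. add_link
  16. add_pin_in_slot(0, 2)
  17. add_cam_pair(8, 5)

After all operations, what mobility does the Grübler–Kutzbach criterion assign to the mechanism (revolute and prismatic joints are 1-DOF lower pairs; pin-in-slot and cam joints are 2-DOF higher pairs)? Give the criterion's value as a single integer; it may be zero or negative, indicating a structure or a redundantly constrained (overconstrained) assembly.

(L,J1,J2)=(1,0,0); link0 fixed
link1: (2,0,0)
link2: (3,0,0)
link3: (4,0,0)
R 0-3 [J1]: (4,1,0)
link4: (5,1,0)
P 1-4 [J1]: (5,2,0)
link5: (6,2,0)
PS 5-0 [J2]: (6,2,1)
P 1-0 [J1]: (6,3,1)
link6: (7,3,1)
C 6-1 [J2]: (7,3,2)
link7: (8,3,2)
C 2-7 [J2]: (8,3,3)
R 2-1 [J1]: (8,4,3)
link8: (9,4,3)
PS 0-2 [J2]: (9,4,4)
C 8-5 [J2]: (9,4,5)
Grübler: 3·8 − 2·4 − 5 = 11

M = 11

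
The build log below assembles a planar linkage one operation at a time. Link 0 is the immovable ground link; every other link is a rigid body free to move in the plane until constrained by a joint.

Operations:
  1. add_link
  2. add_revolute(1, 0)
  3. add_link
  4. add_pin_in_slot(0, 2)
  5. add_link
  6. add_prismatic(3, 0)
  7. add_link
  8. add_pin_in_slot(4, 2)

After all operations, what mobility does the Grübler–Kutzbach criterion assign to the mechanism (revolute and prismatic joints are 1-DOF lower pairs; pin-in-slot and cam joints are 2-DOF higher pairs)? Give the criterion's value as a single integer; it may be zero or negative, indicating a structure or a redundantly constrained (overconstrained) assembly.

M = 6

L=1 J1=0 J2=0
add link → L=2 J1=0 J2=0
R@1,0 dof=1 J1 → L=2 J1=1 J2=0
add link → L=3 J1=1 J2=0
PS@0,2 dof=2 J2 → L=3 J1=1 J2=1
add link → L=4 J1=1 J2=1
P@3,0 dof=1 J1 → L=4 J1=2 J2=1
add link → L=5 J1=2 J2=1
PS@4,2 dof=2 J2 → L=5 J1=2 J2=2
M=3(L−1)−2J1−J2=3·4−2·2−2=6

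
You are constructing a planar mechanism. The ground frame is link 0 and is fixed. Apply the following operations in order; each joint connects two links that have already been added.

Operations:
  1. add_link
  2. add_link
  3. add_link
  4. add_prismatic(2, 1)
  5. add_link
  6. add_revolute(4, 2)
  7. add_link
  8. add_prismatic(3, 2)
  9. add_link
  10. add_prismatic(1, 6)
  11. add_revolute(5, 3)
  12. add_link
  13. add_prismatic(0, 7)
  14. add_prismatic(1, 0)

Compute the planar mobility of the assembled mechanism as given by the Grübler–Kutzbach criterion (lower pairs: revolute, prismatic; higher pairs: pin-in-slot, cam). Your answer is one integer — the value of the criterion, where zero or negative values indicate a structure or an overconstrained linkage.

link 0 = ground. State L|J1|J2 = 1|0|0
+link1  2|0|0
+link2  3|0|0
+link3  4|0|0
P(2,1) f=1→J1  4|1|0
+link4  5|1|0
R(4,2) f=1→J1  5|2|0
+link5  6|2|0
P(3,2) f=1→J1  6|3|0
+link6  7|3|0
P(1,6) f=1→J1  7|4|0
R(5,3) f=1→J1  7|5|0
+link7  8|5|0
P(0,7) f=1→J1  8|6|0
P(1,0) f=1→J1  8|7|0
M = 3(8−1)−2·7−0 = 21−14−0 = 7

M = 7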